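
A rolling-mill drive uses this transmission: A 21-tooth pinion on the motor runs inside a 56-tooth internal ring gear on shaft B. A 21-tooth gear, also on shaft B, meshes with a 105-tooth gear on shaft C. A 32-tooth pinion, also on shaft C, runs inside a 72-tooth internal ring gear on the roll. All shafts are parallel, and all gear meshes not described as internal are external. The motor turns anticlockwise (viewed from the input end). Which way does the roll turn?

clockwise

the motor → shaft B: internal mesh, same direction → CCW.
shaft B → shaft C: external mesh, 1 reversal → CW.
shaft C → the roll: internal mesh, same direction → CW.
1 reversal in total — an odd number — so the roll turns opposite to the motor.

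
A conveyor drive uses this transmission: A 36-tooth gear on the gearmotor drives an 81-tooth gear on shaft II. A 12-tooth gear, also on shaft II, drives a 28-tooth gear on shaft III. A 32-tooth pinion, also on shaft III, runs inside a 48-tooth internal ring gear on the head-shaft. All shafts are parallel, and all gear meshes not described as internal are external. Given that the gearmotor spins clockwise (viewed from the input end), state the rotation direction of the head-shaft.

clockwise

the gearmotor → shaft II: external mesh, 1 reversal → CCW.
shaft II → shaft III: external mesh, 1 reversal → CW.
shaft III → the head-shaft: internal mesh, same direction → CW.
2 reversals in total — an even number — so the head-shaft turns the same way as the gearmotor.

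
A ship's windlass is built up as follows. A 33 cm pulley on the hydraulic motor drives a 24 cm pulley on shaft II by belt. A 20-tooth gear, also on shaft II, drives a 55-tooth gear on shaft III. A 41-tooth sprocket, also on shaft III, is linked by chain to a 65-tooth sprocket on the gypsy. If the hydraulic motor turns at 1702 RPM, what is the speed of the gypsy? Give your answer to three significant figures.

537 RPM

Belt: ratio = 24/33 = 0.72727, so shaft II turns at 1702 / 0.72727 = 2340.2 RPM.
Gear mesh: ratio = 55/20 = 2.75, so shaft III turns at 2340.2 / 2.75 = 851 RPM.
Chain: ratio = 65/41 = 1.5854, so the gypsy turns at 851 / 1.5854 = 536.78 RPM.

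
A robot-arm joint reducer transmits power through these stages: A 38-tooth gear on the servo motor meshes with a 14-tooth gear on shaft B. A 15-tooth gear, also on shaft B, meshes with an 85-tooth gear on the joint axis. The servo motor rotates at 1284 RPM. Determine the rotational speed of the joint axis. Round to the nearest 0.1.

gear mesh 14/38 = 0.36842 → 1284/0.36842 = 3485.1 RPM
gear mesh 85/15 = 5.6667 → 3485.1/5.6667 = 615.03 RPM

615.0 RPM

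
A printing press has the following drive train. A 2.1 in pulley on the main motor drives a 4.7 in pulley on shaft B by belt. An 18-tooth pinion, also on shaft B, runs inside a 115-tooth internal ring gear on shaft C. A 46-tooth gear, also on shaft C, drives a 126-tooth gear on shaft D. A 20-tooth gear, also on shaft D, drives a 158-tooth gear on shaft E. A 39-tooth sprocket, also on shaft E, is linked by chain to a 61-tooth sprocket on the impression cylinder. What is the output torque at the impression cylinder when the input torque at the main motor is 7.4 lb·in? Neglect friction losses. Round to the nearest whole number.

3581 lb·in

Belt: ratio = 4.7/2.1 = 2.2381; torque at shaft B = 7.4 × 2.2381 = 16.562 lb·in.
Internal gear: ratio = 115/18 = 6.3889; torque at shaft C = 16.562 × 6.3889 = 105.81 lb·in.
Gear mesh: ratio = 126/46 = 2.7391; torque at shaft D = 105.81 × 2.7391 = 289.83 lb·in.
Gear mesh: ratio = 158/20 = 7.9; torque at shaft E = 289.83 × 7.9 = 2289.7 lb·in.
Chain: ratio = 61/39 = 1.5641; torque at the impression cylinder = 2289.7 × 1.5641 = 3581.3 lb·in.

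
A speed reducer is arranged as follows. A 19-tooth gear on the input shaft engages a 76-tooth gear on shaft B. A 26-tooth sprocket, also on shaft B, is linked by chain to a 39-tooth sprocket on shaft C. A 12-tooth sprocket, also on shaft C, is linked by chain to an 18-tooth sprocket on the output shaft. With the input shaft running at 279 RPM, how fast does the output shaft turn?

gear mesh 76/19 = 4 → 279/4 = 69.75 RPM
chain 39/26 = 1.5 → 69.75/1.5 = 46.5 RPM
chain 18/12 = 1.5 → 46.5/1.5 = 31 RPM

31 RPM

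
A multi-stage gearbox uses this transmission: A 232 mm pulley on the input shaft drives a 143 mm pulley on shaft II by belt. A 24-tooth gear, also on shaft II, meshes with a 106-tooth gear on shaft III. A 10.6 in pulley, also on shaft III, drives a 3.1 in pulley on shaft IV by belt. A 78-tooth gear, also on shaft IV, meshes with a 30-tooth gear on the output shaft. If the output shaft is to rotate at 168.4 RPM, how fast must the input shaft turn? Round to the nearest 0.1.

Overall ratio R = 0.61638 × 4.4167 × 0.29245 × 0.38462 = 0.30621.
Required input speed = output speed × R = 168.4 × 0.30621 = 51.566 RPM.

51.6 RPM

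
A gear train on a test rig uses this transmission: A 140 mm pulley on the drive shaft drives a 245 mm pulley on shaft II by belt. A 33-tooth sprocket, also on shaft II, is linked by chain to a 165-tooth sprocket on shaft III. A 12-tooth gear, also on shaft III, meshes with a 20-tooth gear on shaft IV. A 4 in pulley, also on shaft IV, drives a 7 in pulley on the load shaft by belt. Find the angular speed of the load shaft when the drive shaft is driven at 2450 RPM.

the drive shaft → shaft II (belt, 245/140): 2450 ÷ 1.75 = 1400 RPM
shaft II → shaft III (chain, 165/33): 1400 ÷ 5 = 280 RPM
shaft III → shaft IV (gear mesh, 20/12): 280 ÷ 1.6667 = 168 RPM
shaft IV → the load shaft (belt, 7/4): 168 ÷ 1.75 = 96 RPM

96 RPM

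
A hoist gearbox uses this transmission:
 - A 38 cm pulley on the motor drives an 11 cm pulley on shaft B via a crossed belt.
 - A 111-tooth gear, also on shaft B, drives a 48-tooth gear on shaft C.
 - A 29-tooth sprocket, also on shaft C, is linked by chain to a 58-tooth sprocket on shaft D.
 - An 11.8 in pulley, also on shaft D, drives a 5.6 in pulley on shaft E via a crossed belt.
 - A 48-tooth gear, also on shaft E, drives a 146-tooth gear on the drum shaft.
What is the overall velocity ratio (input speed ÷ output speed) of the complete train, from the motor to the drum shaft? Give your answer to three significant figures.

Each stage contributes driven/driver: belt 11/38 = 0.28947, gear mesh 48/111 = 0.43243, chain 58/29 = 2, belt 5.6/11.8 = 0.47458, gear mesh 146/48 = 3.0417.
Overall: 0.28947 × 0.43243 × 2 × 0.47458 × 3.0417 = 0.36139.

0.361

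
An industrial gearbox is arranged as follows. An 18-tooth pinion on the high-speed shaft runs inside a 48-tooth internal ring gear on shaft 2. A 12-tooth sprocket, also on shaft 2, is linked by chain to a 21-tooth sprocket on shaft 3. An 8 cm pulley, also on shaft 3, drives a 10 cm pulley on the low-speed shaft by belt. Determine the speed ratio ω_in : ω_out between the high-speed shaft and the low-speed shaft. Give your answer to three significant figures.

5.83

Each stage contributes driven/driver: internal gear 48/18 = 2.6667, chain 21/12 = 1.75, belt 10/8 = 1.25.
Overall: 2.6667 × 1.75 × 1.25 = 5.8333.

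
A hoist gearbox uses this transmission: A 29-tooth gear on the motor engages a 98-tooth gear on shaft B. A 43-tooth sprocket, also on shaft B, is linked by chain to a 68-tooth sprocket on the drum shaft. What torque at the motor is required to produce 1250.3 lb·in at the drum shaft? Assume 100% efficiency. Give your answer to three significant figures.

234 lb·in

Overall ratio R = 3.3793 × 1.5814 = 5.344.
Input torque = output torque / R = 1250.3 / 5.344 = 233.96 lb·in.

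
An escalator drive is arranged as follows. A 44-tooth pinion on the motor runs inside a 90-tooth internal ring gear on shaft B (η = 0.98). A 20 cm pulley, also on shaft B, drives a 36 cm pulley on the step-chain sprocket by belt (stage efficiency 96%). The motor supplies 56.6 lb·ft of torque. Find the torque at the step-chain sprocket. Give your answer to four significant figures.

196.1 lb·ft

After the internal gear (90/44): 56.6 × 2.0455 × 0.98 = 113.46 lb·ft
After the belt (36/20): 113.46 × 1.8 × 0.96 = 196.05 lb·ft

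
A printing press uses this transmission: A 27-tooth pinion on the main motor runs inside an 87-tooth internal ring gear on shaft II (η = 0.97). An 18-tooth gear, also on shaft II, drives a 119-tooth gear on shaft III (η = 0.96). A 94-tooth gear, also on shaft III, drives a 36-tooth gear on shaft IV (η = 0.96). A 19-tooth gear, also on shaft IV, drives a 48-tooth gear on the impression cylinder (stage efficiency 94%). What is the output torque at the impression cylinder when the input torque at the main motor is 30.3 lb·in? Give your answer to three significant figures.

Internal gear: ratio = 87/27 = 3.2222; torque at shaft II = 30.3 × 3.2222 × 0.97 = 94.704 lb·in.
Gear mesh: ratio = 119/18 = 6.6111; torque at shaft III = 94.704 × 6.6111 × 0.96 = 601.06 lb·in.
Gear mesh: ratio = 36/94 = 0.38298; torque at shaft IV = 601.06 × 0.38298 × 0.96 = 220.98 lb·in.
Gear mesh: ratio = 48/19 = 2.5263; torque at the impression cylinder = 220.98 × 2.5263 × 0.94 = 524.78 lb·in.

525 lb·in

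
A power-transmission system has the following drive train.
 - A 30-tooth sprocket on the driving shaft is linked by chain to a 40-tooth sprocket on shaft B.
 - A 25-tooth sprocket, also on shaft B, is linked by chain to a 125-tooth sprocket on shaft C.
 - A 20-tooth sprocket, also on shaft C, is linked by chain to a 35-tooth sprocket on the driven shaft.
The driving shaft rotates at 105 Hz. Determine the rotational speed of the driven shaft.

Chain: ratio = 40/30 = 1.3333, so shaft B turns at 105 / 1.3333 = 78.75 Hz.
Chain: ratio = 125/25 = 5, so shaft C turns at 78.75 / 5 = 15.75 Hz.
Chain: ratio = 35/20 = 1.75, so the driven shaft turns at 15.75 / 1.75 = 9 Hz.

9 Hz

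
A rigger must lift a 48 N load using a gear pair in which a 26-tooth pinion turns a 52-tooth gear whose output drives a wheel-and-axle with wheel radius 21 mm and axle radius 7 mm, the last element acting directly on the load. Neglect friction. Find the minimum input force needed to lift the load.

8 N

Gear pair MA = 52/26 = 2.
Wheel-and-axle MA = R/r = 21/7 = 3.
Combined ideal MA = 2 × 3 = 6.
Effort = load / MA = 48 / 6 = 8 N.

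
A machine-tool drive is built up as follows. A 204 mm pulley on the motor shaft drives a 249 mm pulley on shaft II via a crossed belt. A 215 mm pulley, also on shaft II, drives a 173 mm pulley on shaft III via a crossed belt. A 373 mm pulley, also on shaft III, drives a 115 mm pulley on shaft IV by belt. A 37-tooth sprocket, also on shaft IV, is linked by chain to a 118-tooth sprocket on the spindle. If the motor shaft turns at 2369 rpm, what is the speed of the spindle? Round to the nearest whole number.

2453 rpm

the motor shaft → shaft II (belt, 249/204): 2369 ÷ 1.2206 = 1940.9 rpm
shaft II → shaft III (belt, 173/215): 1940.9 ÷ 0.80465 = 2412.1 rpm
shaft III → shaft IV (belt, 115/373): 2412.1 ÷ 0.30831 = 7823.5 rpm
shaft IV → the spindle (chain, 118/37): 7823.5 ÷ 3.1892 = 2453.1 rpm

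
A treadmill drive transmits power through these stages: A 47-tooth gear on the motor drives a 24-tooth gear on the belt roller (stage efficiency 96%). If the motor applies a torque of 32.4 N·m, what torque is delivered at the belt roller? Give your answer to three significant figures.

After the gear mesh (24/47): 32.4 × 0.51064 × 0.96 = 15.883 N·m

15.9 N·m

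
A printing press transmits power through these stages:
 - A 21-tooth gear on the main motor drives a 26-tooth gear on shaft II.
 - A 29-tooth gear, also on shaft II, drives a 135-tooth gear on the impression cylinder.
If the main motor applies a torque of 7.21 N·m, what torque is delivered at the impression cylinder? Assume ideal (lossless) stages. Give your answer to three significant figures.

After the gear mesh (26/21): 7.21 × 1.2381 = 8.9267 N·m
After the gear mesh (135/29): 8.9267 × 4.6552 = 41.555 N·m

41.6 N·m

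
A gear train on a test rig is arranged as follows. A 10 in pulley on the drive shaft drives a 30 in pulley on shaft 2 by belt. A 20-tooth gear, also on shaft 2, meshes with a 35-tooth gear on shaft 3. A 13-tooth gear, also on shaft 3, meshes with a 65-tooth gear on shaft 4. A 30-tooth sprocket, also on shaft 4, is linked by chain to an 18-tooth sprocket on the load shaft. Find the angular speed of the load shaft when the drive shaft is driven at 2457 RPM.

156 RPM

Belt: ratio = 30/10 = 3, so shaft 2 turns at 2457 / 3 = 819 RPM.
Gear mesh: ratio = 35/20 = 1.75, so shaft 3 turns at 819 / 1.75 = 468 RPM.
Gear mesh: ratio = 65/13 = 5, so shaft 4 turns at 468 / 5 = 93.6 RPM.
Chain: ratio = 18/30 = 0.6, so the load shaft turns at 93.6 / 0.6 = 156 RPM.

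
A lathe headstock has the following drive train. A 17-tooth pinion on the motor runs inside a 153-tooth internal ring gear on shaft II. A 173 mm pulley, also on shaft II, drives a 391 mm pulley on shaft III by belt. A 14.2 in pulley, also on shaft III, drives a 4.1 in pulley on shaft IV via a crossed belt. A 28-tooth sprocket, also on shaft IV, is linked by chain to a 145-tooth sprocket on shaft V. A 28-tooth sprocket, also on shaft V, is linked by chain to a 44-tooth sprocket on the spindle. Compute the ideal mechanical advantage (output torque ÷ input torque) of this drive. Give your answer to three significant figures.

Each stage contributes driven/driver: internal gear 153/17 = 9, belt 391/173 = 2.2601, belt 4.1/14.2 = 0.28873, chain 145/28 = 5.1786, chain 44/28 = 1.5714.
Overall: 9 × 2.2601 × 0.28873 × 5.1786 × 1.5714 = 47.794.

47.8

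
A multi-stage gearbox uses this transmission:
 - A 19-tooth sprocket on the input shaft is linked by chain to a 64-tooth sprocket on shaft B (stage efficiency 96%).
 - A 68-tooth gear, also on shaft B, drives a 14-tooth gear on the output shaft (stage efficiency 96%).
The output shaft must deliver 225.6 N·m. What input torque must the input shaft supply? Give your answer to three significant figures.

Overall ratio R = 3.3684 × 0.20588 = 0.6935; overall efficiency η = 0.96 × 0.96 = 0.9216.
Input torque = output torque / (R × η) = 225.6 / (0.6935 × 0.9216) = 352.98 N·m.

353 N·m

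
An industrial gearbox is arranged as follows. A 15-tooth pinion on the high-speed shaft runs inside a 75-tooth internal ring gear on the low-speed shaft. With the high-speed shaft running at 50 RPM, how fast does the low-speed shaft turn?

10 RPM

internal gear 75/15 = 5 → 50/5 = 10 RPM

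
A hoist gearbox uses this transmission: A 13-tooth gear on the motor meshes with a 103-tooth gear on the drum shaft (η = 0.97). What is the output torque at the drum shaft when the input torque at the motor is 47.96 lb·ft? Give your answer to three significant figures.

369 lb·ft

gear mesh 103/13 = 7.9231 → τ = 47.96·7.9231·0.97 = 368.59 lb·ft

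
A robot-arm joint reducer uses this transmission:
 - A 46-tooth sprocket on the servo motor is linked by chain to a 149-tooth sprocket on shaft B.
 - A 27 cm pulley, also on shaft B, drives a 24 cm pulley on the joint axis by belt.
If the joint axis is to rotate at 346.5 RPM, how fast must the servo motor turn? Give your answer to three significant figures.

Overall ratio R = 3.2391 × 0.88889 = 2.8792.
Required input speed = output speed × R = 346.5 × 2.8792 = 997.65 RPM.

998 RPM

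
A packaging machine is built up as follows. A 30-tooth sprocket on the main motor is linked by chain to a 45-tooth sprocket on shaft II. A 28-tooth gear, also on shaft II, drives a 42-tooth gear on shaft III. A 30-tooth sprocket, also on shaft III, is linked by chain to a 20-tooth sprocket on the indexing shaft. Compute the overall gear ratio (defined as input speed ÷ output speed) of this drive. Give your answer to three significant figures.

Each stage contributes driven/driver: chain 45/30 = 1.5, gear mesh 42/28 = 1.5, chain 20/30 = 0.66667.
Overall: 1.5 × 1.5 × 0.66667 = 1.5.

1.50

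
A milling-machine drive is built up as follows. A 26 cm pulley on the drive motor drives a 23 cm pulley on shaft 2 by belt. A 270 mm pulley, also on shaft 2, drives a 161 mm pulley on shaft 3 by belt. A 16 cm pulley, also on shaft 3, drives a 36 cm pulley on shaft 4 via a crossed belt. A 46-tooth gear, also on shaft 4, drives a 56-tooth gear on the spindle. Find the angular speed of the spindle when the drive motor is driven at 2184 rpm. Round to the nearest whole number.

Belt: ratio = 23/26 = 0.88462, so shaft 2 turns at 2184 / 0.88462 = 2468.9 rpm.
Belt: ratio = 161/270 = 0.5963, so shaft 3 turns at 2468.9 / 0.5963 = 4140.3 rpm.
Belt: ratio = 36/16 = 2.25, so shaft 4 turns at 4140.3 / 2.25 = 1840.2 rpm.
Gear mesh: ratio = 56/46 = 1.2174, so the spindle turns at 1840.2 / 1.2174 = 1511.6 rpm.

1512 rpm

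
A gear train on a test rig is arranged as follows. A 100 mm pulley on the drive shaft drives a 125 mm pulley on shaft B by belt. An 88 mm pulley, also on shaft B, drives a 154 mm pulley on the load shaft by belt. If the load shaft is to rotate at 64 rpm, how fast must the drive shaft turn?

140 rpm

Overall ratio R = 1.25 × 1.75 = 2.1875.
Required input speed = output speed × R = 64 × 2.1875 = 140 rpm.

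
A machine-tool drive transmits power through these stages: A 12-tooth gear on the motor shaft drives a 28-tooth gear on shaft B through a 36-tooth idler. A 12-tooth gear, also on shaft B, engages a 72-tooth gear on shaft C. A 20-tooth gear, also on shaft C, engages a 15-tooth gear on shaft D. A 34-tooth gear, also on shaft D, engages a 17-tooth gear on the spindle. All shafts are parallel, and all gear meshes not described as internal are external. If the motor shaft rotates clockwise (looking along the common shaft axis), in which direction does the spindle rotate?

anticlockwise

the motor shaft → shaft B: driver → idler → driven is 2 external meshes, 2 reversals → CW.
shaft B → shaft C: external mesh, 1 reversal → CCW.
shaft C → shaft D: external mesh, 1 reversal → CW.
shaft D → the spindle: external mesh, 1 reversal → CCW.
5 reversals in total — an odd number — so the spindle turns opposite to the motor shaft.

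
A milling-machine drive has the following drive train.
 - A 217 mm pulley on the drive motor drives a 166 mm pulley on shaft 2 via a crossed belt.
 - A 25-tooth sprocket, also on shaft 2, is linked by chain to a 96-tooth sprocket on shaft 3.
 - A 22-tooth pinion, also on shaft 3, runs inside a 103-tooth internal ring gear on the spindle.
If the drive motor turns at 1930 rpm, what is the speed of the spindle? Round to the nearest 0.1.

the drive motor → shaft 2 (belt, 166/217): 1930 ÷ 0.76498 = 2523 rpm
shaft 2 → shaft 3 (chain, 96/25): 2523 ÷ 3.84 = 657.02 rpm
shaft 3 → the spindle (internal gear, 103/22): 657.02 ÷ 4.6818 = 140.33 rpm

140.3 rpm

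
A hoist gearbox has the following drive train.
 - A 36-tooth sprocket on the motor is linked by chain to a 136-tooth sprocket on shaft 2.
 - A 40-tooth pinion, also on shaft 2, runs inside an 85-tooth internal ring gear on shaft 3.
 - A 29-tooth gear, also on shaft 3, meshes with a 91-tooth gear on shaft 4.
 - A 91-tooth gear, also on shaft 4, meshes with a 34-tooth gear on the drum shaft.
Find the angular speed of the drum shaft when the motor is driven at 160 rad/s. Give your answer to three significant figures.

17.0 rad/s

the motor → shaft 2 (chain, 136/36): 160 ÷ 3.7778 = 42.353 rad/s
shaft 2 → shaft 3 (internal gear, 85/40): 42.353 ÷ 2.125 = 19.931 rad/s
shaft 3 → shaft 4 (gear mesh, 91/29): 19.931 ÷ 3.1379 = 6.3516 rad/s
shaft 4 → the drum shaft (gear mesh, 34/91): 6.3516 ÷ 0.37363 = 17 rad/s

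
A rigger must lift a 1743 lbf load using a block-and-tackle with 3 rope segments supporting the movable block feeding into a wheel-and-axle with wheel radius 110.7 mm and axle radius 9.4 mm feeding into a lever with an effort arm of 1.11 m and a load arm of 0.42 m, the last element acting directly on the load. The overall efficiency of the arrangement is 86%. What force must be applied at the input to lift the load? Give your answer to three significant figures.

21.7 lbf

Block-and-tackle MA = number of supporting rope parts = 3.
Wheel-and-axle MA = R/r = 110.7/9.4 = 11.777.
Lever MA = effort arm / load arm = 1.11/0.42 = 2.6429.
Combined ideal MA = 3 × 11.777 × 2.6429 = 93.372.
Actual MA = 93.372 × 0.86 = 80.3.
Effort = load / actual MA = 1743 / 80.3 = 21.706 lbf.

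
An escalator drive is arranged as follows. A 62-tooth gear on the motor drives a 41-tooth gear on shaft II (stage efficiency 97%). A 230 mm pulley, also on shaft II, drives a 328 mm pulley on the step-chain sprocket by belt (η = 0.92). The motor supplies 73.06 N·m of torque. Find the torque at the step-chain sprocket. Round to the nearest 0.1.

Gear mesh: ratio = 41/62 = 0.66129; torque at shaft II = 73.06 × 0.66129 × 0.97 = 46.864 N·m.
Belt: ratio = 328/230 = 1.4261; torque at the step-chain sprocket = 46.864 × 1.4261 × 0.92 = 61.486 N·m.

61.5 N·m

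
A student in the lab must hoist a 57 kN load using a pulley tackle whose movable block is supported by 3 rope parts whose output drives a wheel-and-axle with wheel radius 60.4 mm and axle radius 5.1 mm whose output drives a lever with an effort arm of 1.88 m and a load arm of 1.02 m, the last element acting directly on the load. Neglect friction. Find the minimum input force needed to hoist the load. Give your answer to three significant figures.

Block-and-tackle MA = number of supporting rope parts = 3.
Wheel-and-axle MA = R/r = 60.4/5.1 = 11.843.
Lever MA = effort arm / load arm = 1.88/1.02 = 1.8431.
Combined ideal MA = 3 × 11.843 × 1.8431 = 65.486.
Effort = load / MA = 57 / 65.486 = 0.87042 kN.

0.870 kN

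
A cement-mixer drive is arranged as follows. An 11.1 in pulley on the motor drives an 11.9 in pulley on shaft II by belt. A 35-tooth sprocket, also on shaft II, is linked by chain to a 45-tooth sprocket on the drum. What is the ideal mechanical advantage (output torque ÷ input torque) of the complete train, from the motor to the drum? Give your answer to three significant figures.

Each stage contributes driven/driver: belt 11.9/11.1 = 1.0721, chain 45/35 = 1.2857.
Overall: 1.0721 × 1.2857 = 1.3784.

1.38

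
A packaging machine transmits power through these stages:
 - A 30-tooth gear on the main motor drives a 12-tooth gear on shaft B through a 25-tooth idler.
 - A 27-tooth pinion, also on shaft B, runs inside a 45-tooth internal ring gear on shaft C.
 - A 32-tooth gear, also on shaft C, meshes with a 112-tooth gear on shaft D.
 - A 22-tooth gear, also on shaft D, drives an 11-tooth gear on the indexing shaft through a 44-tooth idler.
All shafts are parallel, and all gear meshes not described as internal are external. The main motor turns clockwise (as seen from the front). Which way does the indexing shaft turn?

counterclockwise

the main motor → shaft B: driver → idler → driven is 2 external meshes, 2 reversals → CW.
shaft B → shaft C: internal mesh, same direction → CW.
shaft C → shaft D: external mesh, 1 reversal → CCW.
shaft D → the indexing shaft: driver → idler → driven is 2 external meshes, 2 reversals → CCW.
5 reversals in total — an odd number — so the indexing shaft turns opposite to the main motor.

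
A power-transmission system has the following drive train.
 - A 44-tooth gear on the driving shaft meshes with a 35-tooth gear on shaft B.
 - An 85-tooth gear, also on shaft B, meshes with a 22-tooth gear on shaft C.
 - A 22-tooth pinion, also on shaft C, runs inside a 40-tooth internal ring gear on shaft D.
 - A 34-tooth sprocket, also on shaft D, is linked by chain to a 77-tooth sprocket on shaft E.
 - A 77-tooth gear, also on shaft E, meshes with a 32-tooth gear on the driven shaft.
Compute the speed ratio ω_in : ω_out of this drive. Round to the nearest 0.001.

Each stage contributes driven/driver: gear mesh 35/44 = 0.79545, gear mesh 22/85 = 0.25882, internal gear 40/22 = 1.8182, chain 77/34 = 2.2647, gear mesh 32/77 = 0.41558.
Overall: 0.79545 × 0.25882 × 1.8182 × 2.2647 × 0.41558 = 0.35231.

0.352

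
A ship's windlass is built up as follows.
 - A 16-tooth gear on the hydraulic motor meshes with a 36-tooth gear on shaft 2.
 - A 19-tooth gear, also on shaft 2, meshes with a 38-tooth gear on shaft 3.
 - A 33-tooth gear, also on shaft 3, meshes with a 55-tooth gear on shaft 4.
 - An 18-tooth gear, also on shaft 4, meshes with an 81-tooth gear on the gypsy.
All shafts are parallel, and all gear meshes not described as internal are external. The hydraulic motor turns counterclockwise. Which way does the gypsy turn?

the hydraulic motor → shaft 2: external mesh, 1 reversal → CW.
shaft 2 → shaft 3: external mesh, 1 reversal → CCW.
shaft 3 → shaft 4: external mesh, 1 reversal → CW.
shaft 4 → the gypsy: external mesh, 1 reversal → CCW.
4 reversals in total — an even number — so the gypsy turns the same way as the hydraulic motor.

counterclockwise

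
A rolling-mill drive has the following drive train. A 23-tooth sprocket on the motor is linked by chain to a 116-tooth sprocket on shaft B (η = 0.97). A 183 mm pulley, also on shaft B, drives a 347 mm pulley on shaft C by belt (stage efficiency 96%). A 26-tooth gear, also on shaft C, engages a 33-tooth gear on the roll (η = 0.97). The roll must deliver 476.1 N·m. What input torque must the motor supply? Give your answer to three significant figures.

43.4 N·m

Overall ratio R = 5.0435 × 1.8962 × 1.2692 = 12.138; overall efficiency η = 0.97 × 0.96 × 0.97 = 0.9033.
Input torque = output torque / (R × η) = 476.1 / (12.138 × 0.9033) = 43.424 N·m.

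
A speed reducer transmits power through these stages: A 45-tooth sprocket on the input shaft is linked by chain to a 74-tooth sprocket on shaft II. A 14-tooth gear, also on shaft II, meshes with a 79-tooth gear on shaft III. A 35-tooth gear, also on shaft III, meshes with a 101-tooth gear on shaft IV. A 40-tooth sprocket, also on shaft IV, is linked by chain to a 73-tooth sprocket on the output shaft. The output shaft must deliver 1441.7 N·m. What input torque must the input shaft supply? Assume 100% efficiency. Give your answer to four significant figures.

Overall ratio R = 1.6444 × 5.6429 × 2.8857 × 1.825 = 48.869.
Input torque = output torque / R = 1441.7 / 48.869 = 29.501 N·m.

29.50 N·m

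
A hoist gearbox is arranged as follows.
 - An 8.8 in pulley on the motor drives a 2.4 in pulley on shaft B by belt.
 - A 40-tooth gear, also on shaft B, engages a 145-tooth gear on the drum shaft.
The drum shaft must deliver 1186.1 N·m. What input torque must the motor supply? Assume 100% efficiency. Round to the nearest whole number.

1200 N·m

Overall ratio R = 0.27273 × 3.625 = 0.98864.
Input torque = output torque / R = 1186.1 / 0.98864 = 1199.7 N·m.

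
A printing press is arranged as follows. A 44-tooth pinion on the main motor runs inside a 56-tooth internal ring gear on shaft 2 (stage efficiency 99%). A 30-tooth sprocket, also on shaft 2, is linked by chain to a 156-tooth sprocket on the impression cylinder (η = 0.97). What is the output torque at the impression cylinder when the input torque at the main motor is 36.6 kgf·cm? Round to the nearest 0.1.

internal gear 56/44 = 1.2727 → τ = 36.6·1.2727·0.99 = 46.116 kgf·cm
chain 156/30 = 5.2 → τ = 46.116·5.2·0.97 = 232.61 kgf·cm

232.6 kgf·cm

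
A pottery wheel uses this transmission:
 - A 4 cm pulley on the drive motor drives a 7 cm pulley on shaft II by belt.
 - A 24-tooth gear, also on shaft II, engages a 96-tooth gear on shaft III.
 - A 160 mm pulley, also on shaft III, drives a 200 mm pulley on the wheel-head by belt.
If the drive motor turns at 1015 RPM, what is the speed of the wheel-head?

the drive motor → shaft II (belt, 7/4): 1015 ÷ 1.75 = 580 RPM
shaft II → shaft III (gear mesh, 96/24): 580 ÷ 4 = 145 RPM
shaft III → the wheel-head (belt, 200/160): 145 ÷ 1.25 = 116 RPM

116 RPM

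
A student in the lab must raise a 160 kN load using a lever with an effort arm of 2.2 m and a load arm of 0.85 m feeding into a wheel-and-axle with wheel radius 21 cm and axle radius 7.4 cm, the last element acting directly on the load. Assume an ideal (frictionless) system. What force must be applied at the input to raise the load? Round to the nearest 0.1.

21.8 kN

Lever MA = effort arm / load arm = 2.2/0.85 = 2.5882.
Wheel-and-axle MA = R/r = 21/7.4 = 2.8378.
Combined ideal MA = 2.5882 × 2.8378 = 7.345.
Effort = load / MA = 160 / 7.345 = 21.784 kN.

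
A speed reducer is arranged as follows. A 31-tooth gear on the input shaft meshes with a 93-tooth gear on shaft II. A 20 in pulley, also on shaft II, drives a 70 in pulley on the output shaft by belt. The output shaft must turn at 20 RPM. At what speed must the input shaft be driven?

210 RPM

Overall ratio R = 3 × 3.5 = 10.5.
Required input speed = output speed × R = 20 × 10.5 = 210 RPM.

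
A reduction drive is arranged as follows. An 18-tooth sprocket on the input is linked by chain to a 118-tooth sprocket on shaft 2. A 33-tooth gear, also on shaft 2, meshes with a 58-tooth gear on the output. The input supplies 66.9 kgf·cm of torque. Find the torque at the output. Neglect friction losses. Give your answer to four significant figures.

After the chain (118/18): 66.9 × 6.5556 = 438.57 kgf·cm
After the gear mesh (58/33): 438.57 × 1.7576 = 770.81 kgf·cm

770.8 kgf·cm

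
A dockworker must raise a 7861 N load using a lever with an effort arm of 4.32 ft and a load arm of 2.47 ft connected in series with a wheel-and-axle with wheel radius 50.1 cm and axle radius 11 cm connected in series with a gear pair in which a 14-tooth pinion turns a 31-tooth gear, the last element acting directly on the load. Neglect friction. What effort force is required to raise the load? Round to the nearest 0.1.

Lever MA = effort arm / load arm = 4.32/2.47 = 1.749.
Wheel-and-axle MA = R/r = 50.1/11 = 4.5545.
Gear pair MA = 31/14 = 2.2143.
Combined ideal MA = 1.749 × 4.5545 × 2.2143 = 17.639.
Effort = load / MA = 7861 / 17.639 = 445.67 N.

445.7 N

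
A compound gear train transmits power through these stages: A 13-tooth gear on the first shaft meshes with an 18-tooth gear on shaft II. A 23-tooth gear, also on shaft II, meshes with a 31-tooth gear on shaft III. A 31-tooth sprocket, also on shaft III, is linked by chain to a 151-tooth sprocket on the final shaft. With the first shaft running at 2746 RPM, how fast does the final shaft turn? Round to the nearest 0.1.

302.1 RPM

Gear mesh: ratio = 18/13 = 1.3846, so shaft II turns at 2746 / 1.3846 = 1983.2 RPM.
Gear mesh: ratio = 31/23 = 1.3478, so shaft III turns at 1983.2 / 1.3478 = 1471.4 RPM.
Chain: ratio = 151/31 = 4.871, so the final shaft turns at 1471.4 / 4.871 = 302.08 RPM.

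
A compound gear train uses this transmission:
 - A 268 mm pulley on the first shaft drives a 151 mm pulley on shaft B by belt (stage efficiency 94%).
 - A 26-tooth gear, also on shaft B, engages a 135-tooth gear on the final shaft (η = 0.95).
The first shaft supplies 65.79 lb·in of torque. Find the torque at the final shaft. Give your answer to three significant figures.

After the belt (151/268): 65.79 × 0.56343 × 0.94 = 34.844 lb·in
After the gear mesh (135/26): 34.844 × 5.1923 × 0.95 = 171.88 lb·in

172 lb·in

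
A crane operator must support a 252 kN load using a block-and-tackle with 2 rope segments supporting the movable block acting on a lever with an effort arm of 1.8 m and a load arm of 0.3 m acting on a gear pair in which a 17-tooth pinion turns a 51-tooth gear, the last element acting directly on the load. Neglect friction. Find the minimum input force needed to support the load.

Block-and-tackle MA = number of supporting rope parts = 2.
Lever MA = effort arm / load arm = 1.8/0.3 = 6.
Gear pair MA = 51/17 = 3.
Combined ideal MA = 2 × 6 × 3 = 36.
Effort = load / MA = 252 / 36 = 7 kN.

7 kN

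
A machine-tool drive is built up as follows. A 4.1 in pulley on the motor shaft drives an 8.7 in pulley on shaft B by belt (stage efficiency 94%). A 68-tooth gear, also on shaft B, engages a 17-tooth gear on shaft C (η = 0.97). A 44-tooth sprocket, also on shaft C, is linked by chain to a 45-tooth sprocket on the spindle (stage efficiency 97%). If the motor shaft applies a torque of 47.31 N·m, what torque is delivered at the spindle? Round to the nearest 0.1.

22.7 N·m

After the belt (8.7/4.1): 47.31 × 2.122 × 0.94 = 94.366 N·m
After the gear mesh (17/68): 94.366 × 0.25 × 0.97 = 22.884 N·m
After the chain (45/44): 22.884 × 1.0227 × 0.97 = 22.702 N·m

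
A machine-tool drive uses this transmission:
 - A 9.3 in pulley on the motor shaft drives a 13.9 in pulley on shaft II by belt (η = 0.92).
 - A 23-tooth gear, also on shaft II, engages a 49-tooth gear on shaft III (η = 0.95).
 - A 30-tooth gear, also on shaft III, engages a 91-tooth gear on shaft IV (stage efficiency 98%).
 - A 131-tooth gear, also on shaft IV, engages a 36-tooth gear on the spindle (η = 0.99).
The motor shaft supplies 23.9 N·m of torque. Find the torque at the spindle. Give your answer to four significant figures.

53.79 N·m

After the belt (13.9/9.3): 23.9 × 1.4946 × 0.92 = 32.864 N·m
After the gear mesh (49/23): 32.864 × 2.1304 × 0.95 = 66.513 N·m
After the gear mesh (91/30): 66.513 × 3.0333 × 0.98 = 197.72 N·m
After the gear mesh (36/131): 197.72 × 0.27481 × 0.99 = 53.793 N·m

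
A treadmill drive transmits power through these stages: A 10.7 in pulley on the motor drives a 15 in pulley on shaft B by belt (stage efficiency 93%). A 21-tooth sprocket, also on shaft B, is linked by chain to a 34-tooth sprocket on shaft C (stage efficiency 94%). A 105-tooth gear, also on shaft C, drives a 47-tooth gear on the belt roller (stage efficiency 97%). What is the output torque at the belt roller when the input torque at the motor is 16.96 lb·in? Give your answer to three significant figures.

After the belt (15/10.7): 16.96 × 1.4019 × 0.93 = 22.111 lb·in
After the chain (34/21): 22.111 × 1.619 × 0.94 = 33.651 lb·in
After the gear mesh (47/105): 33.651 × 0.44762 × 0.97 = 14.611 lb·in

14.6 lb·in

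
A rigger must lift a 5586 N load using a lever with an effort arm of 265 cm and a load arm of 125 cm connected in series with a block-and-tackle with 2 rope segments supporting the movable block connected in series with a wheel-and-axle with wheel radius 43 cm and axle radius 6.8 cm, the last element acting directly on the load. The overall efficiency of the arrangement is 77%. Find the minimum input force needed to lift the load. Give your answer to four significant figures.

Lever MA = effort arm / load arm = 265/125 = 2.12.
Block-and-tackle MA = number of supporting rope parts = 2.
Wheel-and-axle MA = R/r = 43/6.8 = 6.3235.
Combined ideal MA = 2.12 × 2 × 6.3235 = 26.812.
Actual MA = 26.812 × 0.77 = 20.645.
Effort = load / actual MA = 5586 / 20.645 = 270.57 N.

270.6 N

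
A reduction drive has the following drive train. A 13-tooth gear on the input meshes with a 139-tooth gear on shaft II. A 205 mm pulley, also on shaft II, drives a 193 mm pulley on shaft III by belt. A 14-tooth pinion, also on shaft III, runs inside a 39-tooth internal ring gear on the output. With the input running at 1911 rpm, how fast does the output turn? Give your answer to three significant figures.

Gear mesh: ratio = 139/13 = 10.692, so shaft II turns at 1911 / 10.692 = 178.73 rpm.
Belt: ratio = 193/205 = 0.94146, so shaft III turns at 178.73 / 0.94146 = 189.84 rpm.
Internal gear: ratio = 39/14 = 2.7857, so the output turns at 189.84 / 2.7857 = 68.147 rpm.

68.1 rpm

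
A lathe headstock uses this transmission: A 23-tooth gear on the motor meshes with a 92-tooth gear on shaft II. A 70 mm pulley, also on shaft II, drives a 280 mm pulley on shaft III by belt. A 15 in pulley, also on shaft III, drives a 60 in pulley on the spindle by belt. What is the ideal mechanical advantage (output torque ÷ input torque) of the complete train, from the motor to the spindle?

64

Each stage contributes driven/driver: gear mesh 92/23 = 4, belt 280/70 = 4, belt 60/15 = 4.
Overall: 4 × 4 × 4 = 64.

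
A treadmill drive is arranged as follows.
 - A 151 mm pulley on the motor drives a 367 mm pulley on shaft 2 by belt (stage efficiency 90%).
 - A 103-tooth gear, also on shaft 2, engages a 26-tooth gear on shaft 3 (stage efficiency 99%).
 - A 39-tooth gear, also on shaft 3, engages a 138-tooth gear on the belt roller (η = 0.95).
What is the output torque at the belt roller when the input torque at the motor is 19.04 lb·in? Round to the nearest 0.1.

35.0 lb·in

After the belt (367/151): 19.04 × 2.4305 × 0.90 = 41.648 lb·in
After the gear mesh (26/103): 41.648 × 0.25243 × 0.99 = 10.408 lb·in
After the gear mesh (138/39): 10.408 × 3.5385 × 0.95 = 34.987 lb·in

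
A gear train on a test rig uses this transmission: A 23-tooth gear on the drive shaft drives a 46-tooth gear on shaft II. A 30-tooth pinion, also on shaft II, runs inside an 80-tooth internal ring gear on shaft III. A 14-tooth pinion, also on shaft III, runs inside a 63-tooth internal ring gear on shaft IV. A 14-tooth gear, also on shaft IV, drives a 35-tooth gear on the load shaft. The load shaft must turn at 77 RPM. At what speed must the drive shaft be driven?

Overall ratio R = 2 × 2.6667 × 4.5 × 2.5 = 60.
Required input speed = output speed × R = 77 × 60 = 4620 RPM.

4620 RPM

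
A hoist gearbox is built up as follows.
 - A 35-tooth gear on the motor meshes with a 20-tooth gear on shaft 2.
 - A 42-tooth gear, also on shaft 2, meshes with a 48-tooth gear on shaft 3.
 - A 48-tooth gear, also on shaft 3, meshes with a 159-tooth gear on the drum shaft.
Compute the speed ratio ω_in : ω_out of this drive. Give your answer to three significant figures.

Each stage contributes driven/driver: gear mesh 20/35 = 0.57143, gear mesh 48/42 = 1.1429, gear mesh 159/48 = 3.3125.
Overall: 0.57143 × 1.1429 × 3.3125 = 2.1633.

2.16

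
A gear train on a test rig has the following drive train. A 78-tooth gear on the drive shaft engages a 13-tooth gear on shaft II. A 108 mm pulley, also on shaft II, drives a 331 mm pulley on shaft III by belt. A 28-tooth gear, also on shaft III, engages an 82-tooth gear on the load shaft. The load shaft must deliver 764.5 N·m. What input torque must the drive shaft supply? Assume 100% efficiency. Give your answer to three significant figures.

Overall ratio R = 0.16667 × 3.0648 × 2.9286 = 1.4959.
Input torque = output torque / R = 764.5 / 1.4959 = 511.06 N·m.

511 N·m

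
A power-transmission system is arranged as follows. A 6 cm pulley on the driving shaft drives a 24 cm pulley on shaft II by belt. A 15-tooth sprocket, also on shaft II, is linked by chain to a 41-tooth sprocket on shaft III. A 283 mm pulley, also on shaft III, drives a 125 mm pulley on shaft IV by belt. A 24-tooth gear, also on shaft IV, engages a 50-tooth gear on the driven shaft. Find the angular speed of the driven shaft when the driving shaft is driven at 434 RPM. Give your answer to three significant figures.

the driving shaft → shaft II (belt, 24/6): 434 ÷ 4 = 108.5 RPM
shaft II → shaft III (chain, 41/15): 108.5 ÷ 2.7333 = 39.695 RPM
shaft III → shaft IV (belt, 125/283): 39.695 ÷ 0.4417 = 89.87 RPM
shaft IV → the driven shaft (gear mesh, 50/24): 89.87 ÷ 2.0833 = 43.137 RPM

43.1 RPM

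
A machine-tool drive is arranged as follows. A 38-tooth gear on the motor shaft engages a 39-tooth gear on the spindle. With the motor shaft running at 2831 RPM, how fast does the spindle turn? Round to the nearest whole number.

2758 RPM

Gear mesh: ratio = 39/38 = 1.0263, so the spindle turns at 2831 / 1.0263 = 2758.4 RPM.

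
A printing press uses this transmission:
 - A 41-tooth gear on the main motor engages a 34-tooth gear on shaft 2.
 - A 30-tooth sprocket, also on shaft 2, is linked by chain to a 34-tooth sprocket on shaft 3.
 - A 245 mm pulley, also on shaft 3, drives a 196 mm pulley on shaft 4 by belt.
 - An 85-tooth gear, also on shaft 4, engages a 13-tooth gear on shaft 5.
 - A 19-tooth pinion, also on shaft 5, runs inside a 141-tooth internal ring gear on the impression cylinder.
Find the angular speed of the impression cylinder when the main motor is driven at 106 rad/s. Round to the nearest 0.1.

the main motor → shaft 2 (gear mesh, 34/41): 106 ÷ 0.82927 = 127.82 rad/s
shaft 2 → shaft 3 (chain, 34/30): 127.82 ÷ 1.1333 = 112.79 rad/s
shaft 3 → shaft 4 (belt, 196/245): 112.79 ÷ 0.8 = 140.98 rad/s
shaft 4 → shaft 5 (gear mesh, 13/85): 140.98 ÷ 0.15294 = 921.8 rad/s
shaft 5 → the impression cylinder (internal gear, 141/19): 921.8 ÷ 7.4211 = 124.21 rad/s

124.2 rad/s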